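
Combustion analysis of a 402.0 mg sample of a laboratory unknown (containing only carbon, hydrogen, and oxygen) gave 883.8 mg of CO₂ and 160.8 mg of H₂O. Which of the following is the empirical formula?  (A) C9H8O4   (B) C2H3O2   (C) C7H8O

(A) C9H8O4

mol C = 0.8838 g CO₂ ÷ 44.009 g/mol = 0.020082 mol
mol H = 2 × 0.1608 g H₂O ÷ 18.015 g/mol = 0.017852 mol
mass O = 0.4020 − (0.24121 + 0.017995) = 0.14280 g → mol O = 0.14280 ÷ 15.999 = 0.0089254 mol
Divide by the smallest (0.0089254 mol): C 2.250, H 2.000, O 1.000
Multiplying each by 4 gives whole numbers: C 9.00, H 8.00, O 4.00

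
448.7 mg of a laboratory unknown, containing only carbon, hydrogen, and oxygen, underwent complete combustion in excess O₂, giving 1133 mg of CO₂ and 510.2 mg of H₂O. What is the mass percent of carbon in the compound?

68.91%

mol C = 1.133 g CO₂ ÷ 44.009 g/mol = 0.025745 mol
mol H = 2 × 0.5102 g H₂O ÷ 18.015 g/mol = 0.056642 mol
mass O = 0.4487 − (0.30922 + 0.057095) = 0.082385 g → mol O = 0.082385 ÷ 15.999 = 0.0051494 mol
mass % C = 0.30922 g ÷ 0.4487 g × 100%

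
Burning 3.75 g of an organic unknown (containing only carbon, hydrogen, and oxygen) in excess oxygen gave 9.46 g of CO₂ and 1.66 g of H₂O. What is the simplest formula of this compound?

mol C = 9.46 g CO₂ ÷ 44.009 g/mol = 0.2150 mol
mol H = 2 × 1.66 g H₂O ÷ 18.015 g/mol = 0.1843 mol
mass O = 3.75 − (2.582 + 0.1858) = 0.9824 g → mol O = 0.9824 ÷ 15.999 = 0.06140 mol
Divide by the smallest (0.06140 mol): C 3.501, H 3.001, O 1.000
Multiplying each by 2 gives whole numbers: C 7.00, H 6.00, O 2.00

C7H6O2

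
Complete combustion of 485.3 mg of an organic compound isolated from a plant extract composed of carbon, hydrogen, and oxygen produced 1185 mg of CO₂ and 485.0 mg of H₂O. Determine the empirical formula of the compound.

C4H8O

mol C = 1.185 g CO₂ ÷ 44.009 g/mol = 0.026926 mol
mol H = 2 × 0.4850 g H₂O ÷ 18.015 g/mol = 0.053844 mol
mass O = 0.4853 − (0.32341 + 0.054275) = 0.10761 g → mol O = 0.10761 ÷ 15.999 = 0.0067263 mol
Divide by the smallest (0.0067263 mol): C 4.003, H 8.005, O 1.000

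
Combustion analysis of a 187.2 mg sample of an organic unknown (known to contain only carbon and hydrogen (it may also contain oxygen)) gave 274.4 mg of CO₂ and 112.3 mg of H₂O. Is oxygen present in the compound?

yes

mol C = 0.2744 g CO₂ ÷ 44.009 g/mol = 0.0062351 mol
mol H = 2 × 0.1123 g H₂O ÷ 18.015 g/mol = 0.012467 mol
C and H account for only 0.087457 g of the 0.1872 g sample; the remaining 0.099743 g must be oxygen.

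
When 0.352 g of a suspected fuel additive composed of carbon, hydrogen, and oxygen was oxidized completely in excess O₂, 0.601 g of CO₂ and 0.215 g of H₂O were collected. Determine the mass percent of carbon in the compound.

46.6%

mol C = 0.601 g CO₂ ÷ 44.009 g/mol = 0.01366 mol
mol H = 2 × 0.215 g H₂O ÷ 18.015 g/mol = 0.02387 mol
mass O = 0.352 − (0.1640 + 0.02406) = 0.1639 g → mol O = 0.1639 ÷ 15.999 = 0.01025 mol
mass % C = 0.1640 g ÷ 0.352 g × 100%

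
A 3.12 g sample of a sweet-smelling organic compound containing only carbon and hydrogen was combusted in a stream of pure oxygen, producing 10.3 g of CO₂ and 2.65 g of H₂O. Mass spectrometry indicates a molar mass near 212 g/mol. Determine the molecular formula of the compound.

C16H20

mol C = 10.3 g CO₂ ÷ 44.009 g/mol = 0.2340 mol
mol H = 2 × 2.65 g H₂O ÷ 18.015 g/mol = 0.2942 mol
Divide by the smallest (0.2340 mol): C 1.000, H 1.257
Multiplying each by 4 gives whole numbers: C 4.00, H 5.03
Empirical formula: C4H5
Empirical-formula mass = 53.08 g/mol; 212 ÷ 53.08 ≈ 4, so the molecular formula is C16H20.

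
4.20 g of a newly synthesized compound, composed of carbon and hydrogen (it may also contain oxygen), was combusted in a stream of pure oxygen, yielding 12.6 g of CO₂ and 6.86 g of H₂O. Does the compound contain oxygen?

no

mol C = 12.6 g CO₂ ÷ 44.009 g/mol = 0.2863 mol
mol H = 2 × 6.86 g H₂O ÷ 18.015 g/mol = 0.7616 mol
C and H together account for 4.206 g — essentially the entire 4.20 g sample — so the compound contains no oxygen.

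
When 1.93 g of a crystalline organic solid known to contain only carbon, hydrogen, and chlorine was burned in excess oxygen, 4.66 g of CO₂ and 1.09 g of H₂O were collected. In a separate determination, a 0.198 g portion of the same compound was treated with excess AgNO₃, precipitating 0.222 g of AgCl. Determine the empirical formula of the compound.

C7H8Cl

mol C = 4.66 g CO₂ ÷ 44.009 g/mol = 0.1059 mol
mol H = 2 × 1.09 g H₂O ÷ 18.015 g/mol = 0.1210 mol
From the AgCl data: mol Cl per gram of compound = (0.222 ÷ 143.318) ÷ 0.198 = 0.007823 mol/g, so in the 1.93 g combustion sample mol Cl = 0.01510 mol
Divide by the smallest (0.01510 mol): C 7.013, H 8.015, Cl 1.000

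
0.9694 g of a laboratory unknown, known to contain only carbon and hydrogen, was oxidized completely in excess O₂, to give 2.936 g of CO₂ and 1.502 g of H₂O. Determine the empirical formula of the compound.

mol C = 2.936 g CO₂ ÷ 44.009 g/mol = 0.066714 mol
mol H = 2 × 1.502 g H₂O ÷ 18.015 g/mol = 0.16675 mol
Divide by the smallest (0.066714 mol): C 1.000, H 2.499
Multiplying each by 2 gives whole numbers: C 2.00, H 5.00

C2H5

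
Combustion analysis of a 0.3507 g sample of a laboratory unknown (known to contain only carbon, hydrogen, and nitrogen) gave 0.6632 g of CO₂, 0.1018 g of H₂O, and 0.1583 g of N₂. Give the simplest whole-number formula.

mol C = 0.6632 g CO₂ ÷ 44.009 g/mol = 0.015070 mol
mol H = 2 × 0.1018 g H₂O ÷ 18.015 g/mol = 0.011302 mol
mol N = 2 × 0.1583 g N₂ ÷ 28.014 g/mol = 0.011301 mol
Divide by the smallest (0.011301 mol): C 1.333, H 1.000, N 1.000
Multiplying each by 3 gives whole numbers: C 4.00, H 3.00, N 3.00

C4H3N3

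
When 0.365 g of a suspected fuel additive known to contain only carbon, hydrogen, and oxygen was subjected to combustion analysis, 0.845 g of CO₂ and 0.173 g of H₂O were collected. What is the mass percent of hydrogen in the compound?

5.3%

mol C = 0.845 g CO₂ ÷ 44.009 g/mol = 0.01920 mol
mol H = 2 × 0.173 g H₂O ÷ 18.015 g/mol = 0.01921 mol
mass O = 0.365 − (0.2306 + 0.01936) = 0.1150 g → mol O = 0.1150 ÷ 15.999 = 0.007189 mol
mass % H = 0.01936 g ÷ 0.365 g × 100%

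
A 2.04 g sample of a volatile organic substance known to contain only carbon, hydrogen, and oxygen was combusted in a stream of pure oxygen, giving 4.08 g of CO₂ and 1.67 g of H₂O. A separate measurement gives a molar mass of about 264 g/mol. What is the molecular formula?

mol C = 4.08 g CO₂ ÷ 44.009 g/mol = 0.09271 mol
mol H = 2 × 1.67 g H₂O ÷ 18.015 g/mol = 0.1854 mol
mass O = 2.04 − (1.114 + 0.1869) = 0.7396 g → mol O = 0.7396 ÷ 15.999 = 0.04623 mol
Divide by the smallest (0.04623 mol): C 2.005, H 4.011, O 1.000
Empirical formula: C2H4O
Empirical-formula mass = 44.05 g/mol; 264 ÷ 44.05 ≈ 6, so the molecular formula is C12H24O6.

C12H24O6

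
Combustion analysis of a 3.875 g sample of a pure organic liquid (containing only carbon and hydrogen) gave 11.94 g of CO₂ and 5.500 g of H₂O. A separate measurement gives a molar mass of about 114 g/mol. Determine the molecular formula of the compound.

mol C = 11.94 g CO₂ ÷ 44.009 g/mol = 0.27131 mol
mol H = 2 × 5.500 g H₂O ÷ 18.015 g/mol = 0.61060 mol
Divide by the smallest (0.27131 mol): C 1.000, H 2.251
Multiplying each by 4 gives whole numbers: C 4.00, H 9.00
Empirical formula: C4H9
Empirical-formula mass = 57.12 g/mol; 114 ÷ 57.12 ≈ 2, so the molecular formula is C8H18.

C8H18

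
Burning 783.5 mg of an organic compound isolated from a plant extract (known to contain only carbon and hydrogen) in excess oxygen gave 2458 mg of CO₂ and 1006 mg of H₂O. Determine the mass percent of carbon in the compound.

85.62%

mol C = 2.458 g CO₂ ÷ 44.009 g/mol = 0.055852 mol
mol H = 2 × 1.006 g H₂O ÷ 18.015 g/mol = 0.11168 mol
mass % C = 0.67084 g ÷ 0.7835 g × 100%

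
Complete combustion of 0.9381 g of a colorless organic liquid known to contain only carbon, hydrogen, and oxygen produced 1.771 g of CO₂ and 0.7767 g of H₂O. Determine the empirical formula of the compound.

mol C = 1.771 g CO₂ ÷ 44.009 g/mol = 0.040242 mol
mol H = 2 × 0.7767 g H₂O ÷ 18.015 g/mol = 0.086228 mol
mass O = 0.9381 − (0.48334 + 0.086918) = 0.36784 g → mol O = 0.36784 ÷ 15.999 = 0.022991 mol
Divide by the smallest (0.022991 mol): C 1.750, H 3.750, O 1.000
Multiplying each by 4 gives whole numbers: C 7.00, H 15.00, O 4.00

C7H15O4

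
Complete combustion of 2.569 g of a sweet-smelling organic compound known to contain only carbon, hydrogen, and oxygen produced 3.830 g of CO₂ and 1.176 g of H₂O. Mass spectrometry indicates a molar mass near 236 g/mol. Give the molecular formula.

mol C = 3.830 g CO₂ ÷ 44.009 g/mol = 0.087028 mol
mol H = 2 × 1.176 g H₂O ÷ 18.015 g/mol = 0.13056 mol
mass O = 2.569 − (1.0453 + 0.13160) = 1.3921 g → mol O = 1.3921 ÷ 15.999 = 0.087012 mol
Divide by the smallest (0.087012 mol): C 1.000, H 1.500, O 1.000
Multiplying each by 2 gives whole numbers: C 2.00, H 3.00, O 2.00
Empirical formula: C2H3O2
Empirical-formula mass = 59.04 g/mol; 236 ÷ 59.04 ≈ 4, so the molecular formula is C8H12O8.

C8H12O8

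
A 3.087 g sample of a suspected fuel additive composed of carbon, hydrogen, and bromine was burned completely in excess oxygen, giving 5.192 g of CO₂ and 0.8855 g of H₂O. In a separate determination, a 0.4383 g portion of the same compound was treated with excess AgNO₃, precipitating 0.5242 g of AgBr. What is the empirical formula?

mol C = 5.192 g CO₂ ÷ 44.009 g/mol = 0.11798 mol
mol H = 2 × 0.8855 g H₂O ÷ 18.015 g/mol = 0.098307 mol
From the AgBr data: mol Br per gram of compound = (0.5242 ÷ 187.772) ÷ 0.4383 = 0.0063693 mol/g, so in the 3.087 g combustion sample mol Br = 0.019662 mol
Divide by the smallest (0.019662 mol): C 6.000, H 5.000, Br 1.000

C6H5Br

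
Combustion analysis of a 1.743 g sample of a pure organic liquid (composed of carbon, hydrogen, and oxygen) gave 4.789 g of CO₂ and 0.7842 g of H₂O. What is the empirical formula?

C5H4O

mol C = 4.789 g CO₂ ÷ 44.009 g/mol = 0.10882 mol
mol H = 2 × 0.7842 g H₂O ÷ 18.015 g/mol = 0.087061 mol
mass O = 1.743 − (1.3070 + 0.087757) = 0.34822 g → mol O = 0.34822 ÷ 15.999 = 0.021765 mol
Divide by the smallest (0.021765 mol): C 5.000, H 4.000, O 1.000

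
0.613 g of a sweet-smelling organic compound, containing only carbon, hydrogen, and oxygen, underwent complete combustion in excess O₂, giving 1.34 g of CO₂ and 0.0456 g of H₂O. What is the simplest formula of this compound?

C6HO3

mol C = 1.34 g CO₂ ÷ 44.009 g/mol = 0.03045 mol
mol H = 2 × 0.0456 g H₂O ÷ 18.015 g/mol = 0.005062 mol
mass O = 0.613 − (0.3657 + 0.005103) = 0.2422 g → mol O = 0.2422 ÷ 15.999 = 0.01514 mol
Divide by the smallest (0.005062 mol): C 6.015, H 1.000, O 2.990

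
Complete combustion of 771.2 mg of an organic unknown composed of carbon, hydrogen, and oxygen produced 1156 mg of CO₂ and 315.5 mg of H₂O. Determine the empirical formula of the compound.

mol C = 1.156 g CO₂ ÷ 44.009 g/mol = 0.026267 mol
mol H = 2 × 0.3155 g H₂O ÷ 18.015 g/mol = 0.035026 mol
mass O = 0.7712 − (0.31550 + 0.035307) = 0.42040 g → mol O = 0.42040 ÷ 15.999 = 0.026276 mol
Divide by the smallest (0.026267 mol): C 1.000, H 1.333, O 1.000
Multiplying each by 3 gives whole numbers: C 3.00, H 4.00, O 3.00

C3H4O3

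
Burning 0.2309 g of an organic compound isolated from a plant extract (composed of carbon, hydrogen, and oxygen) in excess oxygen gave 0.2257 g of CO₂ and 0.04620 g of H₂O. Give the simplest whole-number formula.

CHO2

mol C = 0.2257 g CO₂ ÷ 44.009 g/mol = 0.0051285 mol
mol H = 2 × 0.04620 g H₂O ÷ 18.015 g/mol = 0.0051291 mol
mass O = 0.2309 − (0.061598 + 0.0051701) = 0.16413 g → mol O = 0.16413 ÷ 15.999 = 0.010259 mol
Divide by the smallest (0.0051285 mol): C 1.000, H 1.000, O 2.000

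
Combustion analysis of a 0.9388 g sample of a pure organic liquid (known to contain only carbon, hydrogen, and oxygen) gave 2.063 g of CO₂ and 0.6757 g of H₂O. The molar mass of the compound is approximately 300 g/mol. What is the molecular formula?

C15H24O6

mol C = 2.063 g CO₂ ÷ 44.009 g/mol = 0.046877 mol
mol H = 2 × 0.6757 g H₂O ÷ 18.015 g/mol = 0.075015 mol
mass O = 0.9388 − (0.56304 + 0.075615) = 0.30015 g → mol O = 0.30015 ÷ 15.999 = 0.018760 mol
Divide by the smallest (0.018760 mol): C 2.499, H 3.999, O 1.000
Multiplying each by 2 gives whole numbers: C 5.00, H 8.00, O 2.00
Empirical formula: C5H8O2
Empirical-formula mass = 100.12 g/mol; 300 ÷ 100.12 ≈ 3, so the molecular formula is C15H24O6.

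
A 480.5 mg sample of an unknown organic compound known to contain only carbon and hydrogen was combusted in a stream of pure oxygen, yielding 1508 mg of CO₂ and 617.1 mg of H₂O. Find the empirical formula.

mol C = 1.508 g CO₂ ÷ 44.009 g/mol = 0.034266 mol
mol H = 2 × 0.6171 g H₂O ÷ 18.015 g/mol = 0.068510 mol
Divide by the smallest (0.034266 mol): C 1.000, H 1.999

CH2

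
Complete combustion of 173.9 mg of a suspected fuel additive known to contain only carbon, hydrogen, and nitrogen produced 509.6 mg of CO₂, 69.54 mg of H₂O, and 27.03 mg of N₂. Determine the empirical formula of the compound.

mol C = 0.5096 g CO₂ ÷ 44.009 g/mol = 0.011579 mol
mol H = 2 × 0.06954 g H₂O ÷ 18.015 g/mol = 0.0077202 mol
mol N = 2 × 0.02703 g N₂ ÷ 28.014 g/mol = 0.0019297 mol
Divide by the smallest (0.0019297 mol): C 6.000, H 4.001, N 1.000

C6H4N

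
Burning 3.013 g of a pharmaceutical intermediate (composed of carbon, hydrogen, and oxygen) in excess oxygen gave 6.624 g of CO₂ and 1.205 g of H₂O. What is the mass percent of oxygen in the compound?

mol C = 6.624 g CO₂ ÷ 44.009 g/mol = 0.15051 mol
mol H = 2 × 1.205 g H₂O ÷ 18.015 g/mol = 0.13378 mol
mass O = 3.013 − (1.8078 + 0.13485) = 1.0703 g → mol O = 1.0703 ÷ 15.999 = 0.066899 mol
mass % O = 1.0703 g ÷ 3.013 g × 100%

35.52%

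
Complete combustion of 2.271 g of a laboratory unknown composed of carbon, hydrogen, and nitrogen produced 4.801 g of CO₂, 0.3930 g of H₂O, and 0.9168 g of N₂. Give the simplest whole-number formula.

mol C = 4.801 g CO₂ ÷ 44.009 g/mol = 0.10909 mol
mol H = 2 × 0.3930 g H₂O ÷ 18.015 g/mol = 0.043630 mol
mol N = 2 × 0.9168 g N₂ ÷ 28.014 g/mol = 0.065453 mol
Divide by the smallest (0.043630 mol): C 2.500, H 1.000, N 1.500
Multiplying each by 2 gives whole numbers: C 5.00, H 2.00, N 3.00

C5H2N3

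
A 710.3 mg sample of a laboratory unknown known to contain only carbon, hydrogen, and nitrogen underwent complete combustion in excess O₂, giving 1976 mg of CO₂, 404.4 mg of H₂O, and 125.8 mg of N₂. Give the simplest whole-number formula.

mol C = 1.976 g CO₂ ÷ 44.009 g/mol = 0.044900 mol
mol H = 2 × 0.4044 g H₂O ÷ 18.015 g/mol = 0.044896 mol
mol N = 2 × 0.1258 g N₂ ÷ 28.014 g/mol = 0.0089812 mol
Divide by the smallest (0.0089812 mol): C 4.999, H 4.999, N 1.000

C5H5N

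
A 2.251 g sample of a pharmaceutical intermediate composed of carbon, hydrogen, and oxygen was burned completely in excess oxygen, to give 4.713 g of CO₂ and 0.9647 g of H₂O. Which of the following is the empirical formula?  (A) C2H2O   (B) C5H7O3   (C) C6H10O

(A) C2H2O

mol C = 4.713 g CO₂ ÷ 44.009 g/mol = 0.10709 mol
mol H = 2 × 0.9647 g H₂O ÷ 18.015 g/mol = 0.10710 mol
mass O = 2.251 − (1.2863 + 0.10796) = 0.85676 g → mol O = 0.85676 ÷ 15.999 = 0.053551 mol
Divide by the smallest (0.053551 mol): C 2.000, H 2.000, O 1.000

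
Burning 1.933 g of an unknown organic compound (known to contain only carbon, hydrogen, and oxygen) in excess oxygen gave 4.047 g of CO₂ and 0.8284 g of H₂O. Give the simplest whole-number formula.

C2H2O

mol C = 4.047 g CO₂ ÷ 44.009 g/mol = 0.091958 mol
mol H = 2 × 0.8284 g H₂O ÷ 18.015 g/mol = 0.091968 mol
mass O = 1.933 − (1.1045 + 0.092704) = 0.73578 g → mol O = 0.73578 ÷ 15.999 = 0.045989 mol
Divide by the smallest (0.045989 mol): C 2.000, H 2.000, O 1.000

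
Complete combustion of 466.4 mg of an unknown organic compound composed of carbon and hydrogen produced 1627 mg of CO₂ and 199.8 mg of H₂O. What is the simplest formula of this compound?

mol C = 1.627 g CO₂ ÷ 44.009 g/mol = 0.036970 mol
mol H = 2 × 0.1998 g H₂O ÷ 18.015 g/mol = 0.022182 mol
Divide by the smallest (0.022182 mol): C 1.667, H 1.000
Multiplying each by 3 gives whole numbers: C 5.00, H 3.00

C5H3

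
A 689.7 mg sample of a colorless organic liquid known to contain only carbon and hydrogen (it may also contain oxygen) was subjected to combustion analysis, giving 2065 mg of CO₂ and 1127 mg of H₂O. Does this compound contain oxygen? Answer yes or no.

no

mol C = 2.065 g CO₂ ÷ 44.009 g/mol = 0.046922 mol
mol H = 2 × 1.127 g H₂O ÷ 18.015 g/mol = 0.12512 mol
C and H together account for 0.68970 g — essentially the entire 0.6897 g sample — so the compound contains no oxygen.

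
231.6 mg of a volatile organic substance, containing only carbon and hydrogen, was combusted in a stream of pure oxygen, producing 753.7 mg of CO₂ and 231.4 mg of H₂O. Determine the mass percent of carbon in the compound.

mol C = 0.7537 g CO₂ ÷ 44.009 g/mol = 0.017126 mol
mol H = 2 × 0.2314 g H₂O ÷ 18.015 g/mol = 0.025690 mol
mass % C = 0.20570 g ÷ 0.2316 g × 100%

88.82%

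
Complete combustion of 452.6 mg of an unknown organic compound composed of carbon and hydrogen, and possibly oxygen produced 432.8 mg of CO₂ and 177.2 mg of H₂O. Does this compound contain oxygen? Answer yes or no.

mol C = 0.4328 g CO₂ ÷ 44.009 g/mol = 0.0098344 mol
mol H = 2 × 0.1772 g H₂O ÷ 18.015 g/mol = 0.019672 mol
C and H account for only 0.13795 g of the 0.4526 g sample; the remaining 0.31465 g must be oxygen.

yes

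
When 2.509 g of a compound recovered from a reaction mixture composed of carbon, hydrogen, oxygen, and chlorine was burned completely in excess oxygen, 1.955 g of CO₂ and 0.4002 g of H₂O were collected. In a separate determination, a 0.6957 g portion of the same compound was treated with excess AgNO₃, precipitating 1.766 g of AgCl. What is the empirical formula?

mol C = 1.955 g CO₂ ÷ 44.009 g/mol = 0.044423 mol
mol H = 2 × 0.4002 g H₂O ÷ 18.015 g/mol = 0.044430 mol
From the AgCl data: mol Cl per gram of compound = (1.766 ÷ 143.318) ÷ 0.6957 = 0.017712 mol/g, so in the 2.509 g combustion sample mol Cl = 0.044439 mol
mass O = 2.509 − (0.53356 + 0.044785 + 1.5754) = 0.35528 g → mol O = 0.35528 ÷ 15.999 = 0.022206 mol
Divide by the smallest (0.022206 mol): C 2.000, H 2.001, Cl 2.001, O 1.000

C2H2Cl2O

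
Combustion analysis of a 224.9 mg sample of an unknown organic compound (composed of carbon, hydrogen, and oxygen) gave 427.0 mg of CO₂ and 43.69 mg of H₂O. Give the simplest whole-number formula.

C6H3O4

mol C = 0.4270 g CO₂ ÷ 44.009 g/mol = 0.0097026 mol
mol H = 2 × 0.04369 g H₂O ÷ 18.015 g/mol = 0.0048504 mol
mass O = 0.2249 − (0.11654 + 0.0048892) = 0.10347 g → mol O = 0.10347 ÷ 15.999 = 0.0064675 mol
Divide by the smallest (0.0048504 mol): C 2.000, H 1.000, O 1.333
Multiplying each by 3 gives whole numbers: C 6.00, H 3.00, O 4.00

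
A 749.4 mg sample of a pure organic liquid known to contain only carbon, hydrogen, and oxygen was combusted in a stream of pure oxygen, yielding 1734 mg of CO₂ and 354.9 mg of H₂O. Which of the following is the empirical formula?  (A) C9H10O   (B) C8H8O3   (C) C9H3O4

(B) C8H8O3

mol C = 1.734 g CO₂ ÷ 44.009 g/mol = 0.039401 mol
mol H = 2 × 0.3549 g H₂O ÷ 18.015 g/mol = 0.039400 mol
mass O = 0.7494 − (0.47325 + 0.039716) = 0.23644 g → mol O = 0.23644 ÷ 15.999 = 0.014778 mol
Divide by the smallest (0.014778 mol): C 2.666, H 2.666, O 1.000
Multiplying each by 3 gives whole numbers: C 8.00, H 8.00, O 3.00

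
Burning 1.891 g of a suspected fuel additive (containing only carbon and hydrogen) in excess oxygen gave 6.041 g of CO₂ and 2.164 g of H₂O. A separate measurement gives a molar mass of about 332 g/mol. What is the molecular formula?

C24H42

mol C = 6.041 g CO₂ ÷ 44.009 g/mol = 0.13727 mol
mol H = 2 × 2.164 g H₂O ÷ 18.015 g/mol = 0.24024 mol
Divide by the smallest (0.13727 mol): C 1.000, H 1.750
Multiplying each by 4 gives whole numbers: C 4.00, H 7.00
Empirical formula: C4H7
Empirical-formula mass = 55.10 g/mol; 332 ÷ 55.10 ≈ 6, so the molecular formula is C24H42.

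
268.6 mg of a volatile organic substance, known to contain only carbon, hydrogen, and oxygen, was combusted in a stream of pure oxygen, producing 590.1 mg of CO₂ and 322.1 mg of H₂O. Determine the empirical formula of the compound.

C3H8O

mol C = 0.5901 g CO₂ ÷ 44.009 g/mol = 0.013409 mol
mol H = 2 × 0.3221 g H₂O ÷ 18.015 g/mol = 0.035759 mol
mass O = 0.2686 − (0.16105 + 0.036045) = 0.071504 g → mol O = 0.071504 ÷ 15.999 = 0.0044693 mol
Divide by the smallest (0.0044693 mol): C 3.000, H 8.001, O 1.000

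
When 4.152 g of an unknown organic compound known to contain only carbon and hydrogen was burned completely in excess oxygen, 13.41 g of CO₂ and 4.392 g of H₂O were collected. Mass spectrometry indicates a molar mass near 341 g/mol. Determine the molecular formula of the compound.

C25H40

mol C = 13.41 g CO₂ ÷ 44.009 g/mol = 0.30471 mol
mol H = 2 × 4.392 g H₂O ÷ 18.015 g/mol = 0.48759 mol
Divide by the smallest (0.30471 mol): C 1.000, H 1.600
Multiplying each by 5 gives whole numbers: C 5.00, H 8.00
Empirical formula: C5H8
Empirical-formula mass = 68.12 g/mol; 341 ÷ 68.12 ≈ 5, so the molecular formula is C25H40.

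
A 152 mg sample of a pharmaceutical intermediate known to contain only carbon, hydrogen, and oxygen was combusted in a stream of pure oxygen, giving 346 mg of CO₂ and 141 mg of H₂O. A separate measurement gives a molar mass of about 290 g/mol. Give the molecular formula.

C15H30O5

mol C = 0.346 g CO₂ ÷ 44.009 g/mol = 0.007862 mol
mol H = 2 × 0.141 g H₂O ÷ 18.015 g/mol = 0.01565 mol
mass O = 0.152 − (0.09443 + 0.01578) = 0.04179 g → mol O = 0.04179 ÷ 15.999 = 0.002612 mol
Divide by the smallest (0.002612 mol): C 3.010, H 5.993, O 1.000
Empirical formula: C3H6O
Empirical-formula mass = 58.08 g/mol; 290 ÷ 58.08 ≈ 5, so the molecular formula is C15H30O5.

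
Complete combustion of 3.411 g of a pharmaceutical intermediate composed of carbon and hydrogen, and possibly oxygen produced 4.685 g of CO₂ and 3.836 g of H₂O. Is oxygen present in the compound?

yes

mol C = 4.685 g CO₂ ÷ 44.009 g/mol = 0.10646 mol
mol H = 2 × 3.836 g H₂O ÷ 18.015 g/mol = 0.42587 mol
C and H account for only 1.7079 g of the 3.411 g sample; the remaining 1.7031 g must be oxygen.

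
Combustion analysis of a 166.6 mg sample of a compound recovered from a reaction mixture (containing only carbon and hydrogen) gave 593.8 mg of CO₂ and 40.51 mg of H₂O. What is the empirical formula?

C3H

mol C = 0.5938 g CO₂ ÷ 44.009 g/mol = 0.013493 mol
mol H = 2 × 0.04051 g H₂O ÷ 18.015 g/mol = 0.0044974 mol
Divide by the smallest (0.0044974 mol): C 3.000, H 1.000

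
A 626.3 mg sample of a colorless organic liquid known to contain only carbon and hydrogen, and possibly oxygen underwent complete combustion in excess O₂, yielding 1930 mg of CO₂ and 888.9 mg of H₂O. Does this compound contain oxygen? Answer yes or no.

no

mol C = 1.930 g CO₂ ÷ 44.009 g/mol = 0.043855 mol
mol H = 2 × 0.8889 g H₂O ÷ 18.015 g/mol = 0.098684 mol
C and H together account for 0.62621 g — essentially the entire 0.6263 g sample — so the compound contains no oxygen.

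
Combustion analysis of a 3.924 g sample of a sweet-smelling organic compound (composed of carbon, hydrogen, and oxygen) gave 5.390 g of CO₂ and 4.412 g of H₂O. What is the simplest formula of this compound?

CH4O

mol C = 5.390 g CO₂ ÷ 44.009 g/mol = 0.12247 mol
mol H = 2 × 4.412 g H₂O ÷ 18.015 g/mol = 0.48981 mol
mass O = 3.924 − (1.4710 + 0.49373) = 1.9592 g → mol O = 1.9592 ÷ 15.999 = 0.12246 mol
Divide by the smallest (0.12246 mol): C 1.000, H 4.000, O 1.000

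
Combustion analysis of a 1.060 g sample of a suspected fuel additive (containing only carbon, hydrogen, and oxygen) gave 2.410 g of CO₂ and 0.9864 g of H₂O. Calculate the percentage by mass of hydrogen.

10.41%

mol C = 2.410 g CO₂ ÷ 44.009 g/mol = 0.054762 mol
mol H = 2 × 0.9864 g H₂O ÷ 18.015 g/mol = 0.10951 mol
mass O = 1.060 − (0.65774 + 0.11038) = 0.29187 g → mol O = 0.29187 ÷ 15.999 = 0.018243 mol
mass % H = 0.11038 g ÷ 1.060 g × 100%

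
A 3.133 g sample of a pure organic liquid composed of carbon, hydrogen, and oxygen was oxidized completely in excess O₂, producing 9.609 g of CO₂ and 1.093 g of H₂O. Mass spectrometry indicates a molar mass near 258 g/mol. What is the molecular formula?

C18H10O2

mol C = 9.609 g CO₂ ÷ 44.009 g/mol = 0.21834 mol
mol H = 2 × 1.093 g H₂O ÷ 18.015 g/mol = 0.12134 mol
mass O = 3.133 − (2.6225 + 0.12231) = 0.38818 g → mol O = 0.38818 ÷ 15.999 = 0.024263 mol
Divide by the smallest (0.024263 mol): C 8.999, H 5.001, O 1.000
Empirical formula: C9H5O
Empirical-formula mass = 129.14 g/mol; 258 ÷ 129.14 ≈ 2, so the molecular formula is C18H10O2.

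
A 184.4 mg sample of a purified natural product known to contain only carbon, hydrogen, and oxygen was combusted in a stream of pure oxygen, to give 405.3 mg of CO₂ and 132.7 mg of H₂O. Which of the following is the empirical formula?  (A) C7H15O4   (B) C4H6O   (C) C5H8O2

mol C = 0.4053 g CO₂ ÷ 44.009 g/mol = 0.0092095 mol
mol H = 2 × 0.1327 g H₂O ÷ 18.015 g/mol = 0.014732 mol
mass O = 0.1844 − (0.11062 + 0.014850) = 0.058935 g → mol O = 0.058935 ÷ 15.999 = 0.0036837 mol
Divide by the smallest (0.0036837 mol): C 2.500, H 3.999, O 1.000
Multiplying each by 2 gives whole numbers: C 5.00, H 8.00, O 2.00

(C) C5H8O2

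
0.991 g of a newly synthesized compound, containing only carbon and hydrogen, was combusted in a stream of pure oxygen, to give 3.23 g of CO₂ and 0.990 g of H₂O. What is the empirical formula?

mol C = 3.23 g CO₂ ÷ 44.009 g/mol = 0.07339 mol
mol H = 2 × 0.990 g H₂O ÷ 18.015 g/mol = 0.1099 mol
Divide by the smallest (0.07339 mol): C 1.000, H 1.498
Multiplying each by 2 gives whole numbers: C 2.00, H 3.00

C2H3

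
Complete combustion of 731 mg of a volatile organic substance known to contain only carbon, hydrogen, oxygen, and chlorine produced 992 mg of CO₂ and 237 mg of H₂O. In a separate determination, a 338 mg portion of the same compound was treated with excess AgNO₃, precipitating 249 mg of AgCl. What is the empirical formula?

mol C = 0.992 g CO₂ ÷ 44.009 g/mol = 0.02254 mol
mol H = 2 × 0.237 g H₂O ÷ 18.015 g/mol = 0.02631 mol
From the AgCl data: mol Cl per gram of compound = (0.249 ÷ 143.318) ÷ 0.338 = 0.005140 mol/g, so in the 0.731 g combustion sample mol Cl = 0.003758 mol
mass O = 0.731 − (0.2707 + 0.02652 + 0.1332) = 0.3005 g → mol O = 0.3005 ÷ 15.999 = 0.01878 mol
Divide by the smallest (0.003758 mol): C 5.999, H 7.002, Cl 1.000, O 4.999

C6H7ClO5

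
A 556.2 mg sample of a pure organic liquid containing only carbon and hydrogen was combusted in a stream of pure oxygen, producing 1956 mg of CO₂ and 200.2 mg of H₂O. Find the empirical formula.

mol C = 1.956 g CO₂ ÷ 44.009 g/mol = 0.044445 mol
mol H = 2 × 0.2002 g H₂O ÷ 18.015 g/mol = 0.022226 mol
Divide by the smallest (0.022226 mol): C 2.000, H 1.000

C2H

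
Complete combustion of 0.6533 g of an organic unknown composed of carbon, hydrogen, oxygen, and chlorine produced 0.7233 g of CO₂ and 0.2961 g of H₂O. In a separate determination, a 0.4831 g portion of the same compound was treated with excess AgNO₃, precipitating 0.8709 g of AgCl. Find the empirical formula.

mol C = 0.7233 g CO₂ ÷ 44.009 g/mol = 0.016435 mol
mol H = 2 × 0.2961 g H₂O ÷ 18.015 g/mol = 0.032873 mol
From the AgCl data: mol Cl per gram of compound = (0.8709 ÷ 143.318) ÷ 0.4831 = 0.012579 mol/g, so in the 0.6533 g combustion sample mol Cl = 0.0082176 mol
mass O = 0.6533 − (0.19740 + 0.033136 + 0.29131) = 0.13145 g → mol O = 0.13145 ÷ 15.999 = 0.0082160 mol
Divide by the smallest (0.0082160 mol): C 2.000, H 4.001, Cl 1.000, O 1.000

C2H4ClO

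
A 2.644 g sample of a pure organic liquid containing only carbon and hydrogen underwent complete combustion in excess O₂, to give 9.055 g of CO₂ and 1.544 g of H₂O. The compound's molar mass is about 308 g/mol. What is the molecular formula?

C24H20

mol C = 9.055 g CO₂ ÷ 44.009 g/mol = 0.20575 mol
mol H = 2 × 1.544 g H₂O ÷ 18.015 g/mol = 0.17141 mol
Divide by the smallest (0.17141 mol): C 1.200, H 1.000
Multiplying each by 5 gives whole numbers: C 6.00, H 5.00
Empirical formula: C6H5
Empirical-formula mass = 77.11 g/mol; 308 ÷ 77.11 ≈ 4, so the molecular formula is C24H20.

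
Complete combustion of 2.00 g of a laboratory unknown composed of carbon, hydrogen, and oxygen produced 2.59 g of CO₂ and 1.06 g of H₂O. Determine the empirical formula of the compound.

C4H8O5

mol C = 2.59 g CO₂ ÷ 44.009 g/mol = 0.05885 mol
mol H = 2 × 1.06 g H₂O ÷ 18.015 g/mol = 0.1177 mol
mass O = 2.00 − (0.7069 + 0.1186) = 1.175 g → mol O = 1.175 ÷ 15.999 = 0.07341 mol
Divide by the smallest (0.05885 mol): C 1.000, H 2.000, O 1.247
Multiplying each by 4 gives whole numbers: C 4.00, H 8.00, O 4.99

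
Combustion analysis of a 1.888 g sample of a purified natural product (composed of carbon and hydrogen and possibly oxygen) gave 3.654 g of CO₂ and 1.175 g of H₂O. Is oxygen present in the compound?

mol C = 3.654 g CO₂ ÷ 44.009 g/mol = 0.083028 mol
mol H = 2 × 1.175 g H₂O ÷ 18.015 g/mol = 0.13045 mol
C and H account for only 1.1287 g of the 1.888 g sample; the remaining 0.75925 g must be oxygen.

yes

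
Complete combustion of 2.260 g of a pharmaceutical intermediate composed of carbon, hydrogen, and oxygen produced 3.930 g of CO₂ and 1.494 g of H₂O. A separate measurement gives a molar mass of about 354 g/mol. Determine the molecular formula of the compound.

mol C = 3.930 g CO₂ ÷ 44.009 g/mol = 0.089300 mol
mol H = 2 × 1.494 g H₂O ÷ 18.015 g/mol = 0.16586 mol
mass O = 2.260 − (1.0726 + 0.16719) = 1.0202 g → mol O = 1.0202 ÷ 15.999 = 0.063768 mol
Divide by the smallest (0.063768 mol): C 1.400, H 2.601, O 1.000
Multiplying each by 5 gives whole numbers: C 7.00, H 13.01, O 5.00
Empirical formula: C7H13O5
Empirical-formula mass = 177.18 g/mol; 354 ÷ 177.18 ≈ 2, so the molecular formula is C14H26O10.

C14H26O10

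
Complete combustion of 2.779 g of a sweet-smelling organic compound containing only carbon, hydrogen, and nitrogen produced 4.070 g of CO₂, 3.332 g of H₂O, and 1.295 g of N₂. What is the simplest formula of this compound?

mol C = 4.070 g CO₂ ÷ 44.009 g/mol = 0.092481 mol
mol H = 2 × 3.332 g H₂O ÷ 18.015 g/mol = 0.36991 mol
mol N = 2 × 1.295 g N₂ ÷ 28.014 g/mol = 0.092454 mol
Divide by the smallest (0.092454 mol): C 1.000, H 4.001, N 1.000

CH4N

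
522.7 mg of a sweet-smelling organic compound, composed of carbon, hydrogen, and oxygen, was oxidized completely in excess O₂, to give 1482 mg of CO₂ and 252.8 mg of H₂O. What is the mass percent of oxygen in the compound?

mol C = 1.482 g CO₂ ÷ 44.009 g/mol = 0.033675 mol
mol H = 2 × 0.2528 g H₂O ÷ 18.015 g/mol = 0.028066 mol
mass O = 0.5227 − (0.40447 + 0.028290) = 0.089940 g → mol O = 0.089940 ÷ 15.999 = 0.0056216 mol
mass % O = 0.089940 g ÷ 0.5227 g × 100%

17.21%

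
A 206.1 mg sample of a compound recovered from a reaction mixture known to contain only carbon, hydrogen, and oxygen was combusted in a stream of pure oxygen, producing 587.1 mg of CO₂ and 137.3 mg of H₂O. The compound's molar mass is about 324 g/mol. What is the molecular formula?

C21H24O3

mol C = 0.5871 g CO₂ ÷ 44.009 g/mol = 0.013340 mol
mol H = 2 × 0.1373 g H₂O ÷ 18.015 g/mol = 0.015243 mol
mass O = 0.2061 − (0.16023 + 0.015365) = 0.030503 g → mol O = 0.030503 ÷ 15.999 = 0.0019066 mol
Divide by the smallest (0.0019066 mol): C 6.997, H 7.995, O 1.000
Empirical formula: C7H8O
Empirical-formula mass = 108.14 g/mol; 324 ÷ 108.14 ≈ 3, so the molecular formula is C21H24O3.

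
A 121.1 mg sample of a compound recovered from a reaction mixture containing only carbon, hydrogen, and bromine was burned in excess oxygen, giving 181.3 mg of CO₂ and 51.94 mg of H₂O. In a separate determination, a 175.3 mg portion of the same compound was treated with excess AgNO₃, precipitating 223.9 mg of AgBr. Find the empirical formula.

mol C = 0.1813 g CO₂ ÷ 44.009 g/mol = 0.0041196 mol
mol H = 2 × 0.05194 g H₂O ÷ 18.015 g/mol = 0.0057663 mol
From the AgBr data: mol Br per gram of compound = (0.2239 ÷ 187.772) ÷ 0.1753 = 0.0068021 mol/g, so in the 0.1211 g combustion sample mol Br = 0.00082373 mol
Divide by the smallest (0.00082373 mol): C 5.001, H 7.000, Br 1.000

C5H7Br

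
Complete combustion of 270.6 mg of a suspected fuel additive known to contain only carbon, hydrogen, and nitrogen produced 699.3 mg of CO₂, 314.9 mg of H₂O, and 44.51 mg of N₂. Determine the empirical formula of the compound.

mol C = 0.6993 g CO₂ ÷ 44.009 g/mol = 0.015890 mol
mol H = 2 × 0.3149 g H₂O ÷ 18.015 g/mol = 0.034960 mol
mol N = 2 × 0.04451 g N₂ ÷ 28.014 g/mol = 0.0031777 mol
Divide by the smallest (0.0031777 mol): C 5.000, H 11.002, N 1.000

C5H11N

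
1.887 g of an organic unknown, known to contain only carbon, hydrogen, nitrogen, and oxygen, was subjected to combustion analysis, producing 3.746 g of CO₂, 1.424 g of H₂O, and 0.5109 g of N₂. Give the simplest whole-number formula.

C7H13N3O

mol C = 3.746 g CO₂ ÷ 44.009 g/mol = 0.085119 mol
mol H = 2 × 1.424 g H₂O ÷ 18.015 g/mol = 0.15809 mol
mol N = 2 × 0.5109 g N₂ ÷ 28.014 g/mol = 0.036475 mol
mass O = 1.887 − (1.0224 + 0.15936 + 0.51090) = 0.19438 g → mol O = 0.19438 ÷ 15.999 = 0.012150 mol
Divide by the smallest (0.012150 mol): C 7.006, H 13.012, N 3.002, O 1.000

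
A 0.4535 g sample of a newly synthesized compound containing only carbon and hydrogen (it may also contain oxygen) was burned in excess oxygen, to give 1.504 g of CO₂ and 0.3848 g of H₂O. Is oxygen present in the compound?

mol C = 1.504 g CO₂ ÷ 44.009 g/mol = 0.034175 mol
mol H = 2 × 0.3848 g H₂O ÷ 18.015 g/mol = 0.042720 mol
C and H together account for 0.45354 g — essentially the entire 0.4535 g sample — so the compound contains no oxygen.

no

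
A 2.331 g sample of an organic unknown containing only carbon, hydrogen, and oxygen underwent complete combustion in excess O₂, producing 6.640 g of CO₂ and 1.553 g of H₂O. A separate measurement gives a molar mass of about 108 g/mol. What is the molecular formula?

C7H8O

mol C = 6.640 g CO₂ ÷ 44.009 g/mol = 0.15088 mol
mol H = 2 × 1.553 g H₂O ÷ 18.015 g/mol = 0.17241 mol
mass O = 2.331 − (1.8122 + 0.17379) = 0.34501 g → mol O = 0.34501 ÷ 15.999 = 0.021564 mol
Divide by the smallest (0.021564 mol): C 6.997, H 7.995, O 1.000
Empirical formula: C7H8O
Empirical-formula mass = 108.14 g/mol; 108 ÷ 108.14 ≈ 1, so the molecular formula is C7H8O.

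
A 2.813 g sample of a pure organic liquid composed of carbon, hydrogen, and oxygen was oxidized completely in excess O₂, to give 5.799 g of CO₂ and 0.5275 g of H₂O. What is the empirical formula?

mol C = 5.799 g CO₂ ÷ 44.009 g/mol = 0.13177 mol
mol H = 2 × 0.5275 g H₂O ÷ 18.015 g/mol = 0.058562 mol
mass O = 2.813 − (1.5827 + 0.059031) = 1.1713 g → mol O = 1.1713 ÷ 15.999 = 0.073211 mol
Divide by the smallest (0.058562 mol): C 2.250, H 1.000, O 1.250
Multiplying each by 4 gives whole numbers: C 9.00, H 4.00, O 5.00

C9H4O5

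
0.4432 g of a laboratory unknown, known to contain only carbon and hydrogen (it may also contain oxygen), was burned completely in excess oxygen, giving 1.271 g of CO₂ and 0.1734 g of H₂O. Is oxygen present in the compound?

yes

mol C = 1.271 g CO₂ ÷ 44.009 g/mol = 0.028880 mol
mol H = 2 × 0.1734 g H₂O ÷ 18.015 g/mol = 0.019251 mol
C and H account for only 0.36629 g of the 0.4432 g sample; the remaining 0.076912 g must be oxygen.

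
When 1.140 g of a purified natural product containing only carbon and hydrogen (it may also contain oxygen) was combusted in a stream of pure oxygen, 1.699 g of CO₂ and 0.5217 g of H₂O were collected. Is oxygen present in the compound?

mol C = 1.699 g CO₂ ÷ 44.009 g/mol = 0.038606 mol
mol H = 2 × 0.5217 g H₂O ÷ 18.015 g/mol = 0.057918 mol
C and H account for only 0.52208 g of the 1.140 g sample; the remaining 0.61792 g must be oxygen.

yes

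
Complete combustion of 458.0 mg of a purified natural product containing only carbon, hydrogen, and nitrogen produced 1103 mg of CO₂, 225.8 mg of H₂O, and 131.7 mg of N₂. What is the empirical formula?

C8H8N3

mol C = 1.103 g CO₂ ÷ 44.009 g/mol = 0.025063 mol
mol H = 2 × 0.2258 g H₂O ÷ 18.015 g/mol = 0.025068 mol
mol N = 2 × 0.1317 g N₂ ÷ 28.014 g/mol = 0.0094024 mol
Divide by the smallest (0.0094024 mol): C 2.666, H 2.666, N 1.000
Multiplying each by 3 gives whole numbers: C 8.00, H 8.00, N 3.00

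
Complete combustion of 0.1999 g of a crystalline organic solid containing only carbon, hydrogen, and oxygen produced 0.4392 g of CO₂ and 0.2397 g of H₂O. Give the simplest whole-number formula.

mol C = 0.4392 g CO₂ ÷ 44.009 g/mol = 0.0099798 mol
mol H = 2 × 0.2397 g H₂O ÷ 18.015 g/mol = 0.026611 mol
mass O = 0.1999 − (0.11987 + 0.026824) = 0.053209 g → mol O = 0.053209 ÷ 15.999 = 0.0033258 mol
Divide by the smallest (0.0033258 mol): C 3.001, H 8.002, O 1.000

C3H8O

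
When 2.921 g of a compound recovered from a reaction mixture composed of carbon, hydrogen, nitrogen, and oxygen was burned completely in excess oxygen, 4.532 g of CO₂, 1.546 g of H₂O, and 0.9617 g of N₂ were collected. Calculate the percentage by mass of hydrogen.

5.92%

mol C = 4.532 g CO₂ ÷ 44.009 g/mol = 0.10298 mol
mol H = 2 × 1.546 g H₂O ÷ 18.015 g/mol = 0.17163 mol
mol N = 2 × 0.9617 g N₂ ÷ 28.014 g/mol = 0.068659 mol
mass O = 2.921 − (1.2369 + 0.17301 + 0.96170) = 0.54941 g → mol O = 0.54941 ÷ 15.999 = 0.034340 mol
mass % H = 0.17301 g ÷ 2.921 g × 100%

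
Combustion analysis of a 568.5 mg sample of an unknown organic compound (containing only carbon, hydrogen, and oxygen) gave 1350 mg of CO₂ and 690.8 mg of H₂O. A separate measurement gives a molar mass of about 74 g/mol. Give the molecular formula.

C4H10O

mol C = 1.350 g CO₂ ÷ 44.009 g/mol = 0.030676 mol
mol H = 2 × 0.6908 g H₂O ÷ 18.015 g/mol = 0.076692 mol
mass O = 0.5685 − (0.36844 + 0.077305) = 0.12275 g → mol O = 0.12275 ÷ 15.999 = 0.0076724 mol
Divide by the smallest (0.0076724 mol): C 3.998, H 9.996, O 1.000
Empirical formula: C4H10O
Empirical-formula mass = 74.12 g/mol; 74 ÷ 74.12 ≈ 1, so the molecular formula is C4H10O.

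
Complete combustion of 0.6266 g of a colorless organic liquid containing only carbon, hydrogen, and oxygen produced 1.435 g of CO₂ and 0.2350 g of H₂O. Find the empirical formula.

C5H4O2

mol C = 1.435 g CO₂ ÷ 44.009 g/mol = 0.032607 mol
mol H = 2 × 0.2350 g H₂O ÷ 18.015 g/mol = 0.026089 mol
mass O = 0.6266 − (0.39164 + 0.026298) = 0.20866 g → mol O = 0.20866 ÷ 15.999 = 0.013042 mol
Divide by the smallest (0.013042 mol): C 2.500, H 2.000, O 1.000
Multiplying each by 2 gives whole numbers: C 5.00, H 4.00, O 2.00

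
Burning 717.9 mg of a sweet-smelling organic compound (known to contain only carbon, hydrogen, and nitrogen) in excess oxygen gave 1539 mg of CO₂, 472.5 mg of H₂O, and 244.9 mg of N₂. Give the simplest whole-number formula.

mol C = 1.539 g CO₂ ÷ 44.009 g/mol = 0.034970 mol
mol H = 2 × 0.4725 g H₂O ÷ 18.015 g/mol = 0.052456 mol
mol N = 2 × 0.2449 g N₂ ÷ 28.014 g/mol = 0.017484 mol
Divide by the smallest (0.017484 mol): C 2.000, H 3.000, N 1.000

C2H3N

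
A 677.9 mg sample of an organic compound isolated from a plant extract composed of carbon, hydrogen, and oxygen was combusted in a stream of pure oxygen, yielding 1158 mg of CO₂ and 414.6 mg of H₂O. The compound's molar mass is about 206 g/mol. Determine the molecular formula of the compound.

C8H14O6

mol C = 1.158 g CO₂ ÷ 44.009 g/mol = 0.026313 mol
mol H = 2 × 0.4146 g H₂O ÷ 18.015 g/mol = 0.046028 mol
mass O = 0.6779 − (0.31604 + 0.046397) = 0.31546 g → mol O = 0.31546 ÷ 15.999 = 0.019718 mol
Divide by the smallest (0.019718 mol): C 1.334, H 2.334, O 1.000
Multiplying each by 3 gives whole numbers: C 4.00, H 7.00, O 3.00
Empirical formula: C4H7O3
Empirical-formula mass = 103.10 g/mol; 206 ÷ 103.10 ≈ 2, so the molecular formula is C8H14O6.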